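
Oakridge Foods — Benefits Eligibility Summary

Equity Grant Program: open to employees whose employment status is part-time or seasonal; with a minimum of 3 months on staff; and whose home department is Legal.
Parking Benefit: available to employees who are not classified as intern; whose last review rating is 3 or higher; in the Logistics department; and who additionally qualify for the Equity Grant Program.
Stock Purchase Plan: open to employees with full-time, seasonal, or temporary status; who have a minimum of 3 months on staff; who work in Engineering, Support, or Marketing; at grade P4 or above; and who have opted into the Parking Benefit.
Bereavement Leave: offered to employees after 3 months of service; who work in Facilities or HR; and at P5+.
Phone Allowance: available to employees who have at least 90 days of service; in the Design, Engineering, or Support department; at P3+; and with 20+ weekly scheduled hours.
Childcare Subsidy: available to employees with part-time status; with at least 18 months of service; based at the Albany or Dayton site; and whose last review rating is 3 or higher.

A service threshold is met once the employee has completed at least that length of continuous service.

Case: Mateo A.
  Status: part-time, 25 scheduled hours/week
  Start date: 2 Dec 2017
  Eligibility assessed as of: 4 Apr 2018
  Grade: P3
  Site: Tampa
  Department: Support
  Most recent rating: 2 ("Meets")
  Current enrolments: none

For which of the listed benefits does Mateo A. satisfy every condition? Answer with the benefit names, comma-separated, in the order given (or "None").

Service from 2 Dec 2017 to 4 Apr 2018: 123 days.
Equity Grant Program — status part-time ✓; service 123 days ≥ 3 months (≈90 days) ✓; dept Support ✗ → not eligible.
Parking Benefit — status part-time ✓ (not excluded); rating 2 < 3 ✗ → not eligible.
Stock Purchase Plan — status part-time ✗ (requires full-time, seasonal, or temporary) → not eligible.
Bereavement Leave — service 123 days ≥ 3 months (≈90 days) ✓; dept Support ✗ → not eligible.
Phone Allowance — service 123 days ≥ 90 days ✓; dept Support ✓; grade P3 ≥ P3 ✓; 25 hrs/wk ≥ 20 ✓ → eligible.
Childcare Subsidy — status part-time ✓; service 123 days < 18 months (≈540 days) ✗ → not eligible.

Phone Allowance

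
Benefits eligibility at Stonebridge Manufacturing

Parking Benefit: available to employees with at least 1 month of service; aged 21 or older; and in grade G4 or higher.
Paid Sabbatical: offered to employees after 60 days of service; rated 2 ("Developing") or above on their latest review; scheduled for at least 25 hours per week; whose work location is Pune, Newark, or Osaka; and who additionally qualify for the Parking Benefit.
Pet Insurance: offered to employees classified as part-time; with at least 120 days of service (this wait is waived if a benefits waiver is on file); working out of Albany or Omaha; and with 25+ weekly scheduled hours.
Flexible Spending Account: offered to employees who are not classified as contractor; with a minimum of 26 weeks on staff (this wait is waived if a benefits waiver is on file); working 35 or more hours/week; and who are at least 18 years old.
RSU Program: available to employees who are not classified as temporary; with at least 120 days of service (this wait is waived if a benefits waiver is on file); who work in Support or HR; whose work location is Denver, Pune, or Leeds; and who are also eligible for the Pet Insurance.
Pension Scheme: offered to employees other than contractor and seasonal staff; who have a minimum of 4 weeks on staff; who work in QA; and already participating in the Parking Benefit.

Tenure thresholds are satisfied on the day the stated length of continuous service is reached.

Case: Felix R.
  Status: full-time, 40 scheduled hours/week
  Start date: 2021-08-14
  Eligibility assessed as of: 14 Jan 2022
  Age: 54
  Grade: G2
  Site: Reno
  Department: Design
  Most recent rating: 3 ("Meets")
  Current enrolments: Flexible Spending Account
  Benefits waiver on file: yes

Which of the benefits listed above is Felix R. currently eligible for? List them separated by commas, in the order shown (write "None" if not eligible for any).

Flexible Spending Account

Service from 2021-08-14 to 14 Jan 2022: 153 days.
Parking Benefit — service 153 days ≥ 1 month (≈30 days) ✓; age 54 ≥ 21 ✓; grade G2 < G4 ✗ → not eligible.
Paid Sabbatical — service 153 days ≥ 60 days ✓; rating 3 ≥ 2 ✓; 40 hrs/wk ≥ 25 ✓; site Reno ✗ (not Pune, Newark, or Osaka) → not eligible.
Pet Insurance — status full-time ✗ (requires part-time) → not eligible.
Flexible Spending Account — status full-time ✓ (not excluded); benefits waiver on file ✓; 40 hrs/wk ≥ 35 ✓; age 54 ≥ 18 ✓ → eligible.
RSU Program — status full-time ✓ (not excluded); benefits waiver on file ✓; dept Design ✗ → not eligible.
Pension Scheme — status full-time ✓ (not excluded); service 153 days ≥ 4 weeks (≈28 days) ✓; dept Design ✗ → not eligible.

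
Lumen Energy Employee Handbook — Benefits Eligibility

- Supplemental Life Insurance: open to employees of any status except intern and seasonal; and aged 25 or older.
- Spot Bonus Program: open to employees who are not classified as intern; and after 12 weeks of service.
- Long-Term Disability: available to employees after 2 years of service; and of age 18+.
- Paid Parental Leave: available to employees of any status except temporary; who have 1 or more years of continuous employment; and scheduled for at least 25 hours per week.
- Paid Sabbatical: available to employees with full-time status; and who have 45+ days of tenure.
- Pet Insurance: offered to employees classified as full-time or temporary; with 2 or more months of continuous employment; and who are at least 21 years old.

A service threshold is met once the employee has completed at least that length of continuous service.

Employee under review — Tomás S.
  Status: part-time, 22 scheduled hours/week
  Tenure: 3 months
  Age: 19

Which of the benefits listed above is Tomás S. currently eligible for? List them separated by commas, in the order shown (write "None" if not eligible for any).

Spot Bonus Program

Supplemental Life Insurance — status part-time ✓ (not excluded); age 19 < 25 ✗ → not eligible.
Spot Bonus Program — status part-time ✓ (not excluded); service 3 months ≥ 12 weeks (≈84 days) ✓ → eligible.
Long-Term Disability — service 3 months < 2 years (≈730 days) ✗ → not eligible.
Paid Parental Leave — status part-time ✓ (not excluded); service 3 months < 1 year (≈365 days) ✗ → not eligible.
Paid Sabbatical — status part-time ✗ (requires full-time) → not eligible.
Pet Insurance — status part-time ✗ (requires full-time or temporary) → not eligible.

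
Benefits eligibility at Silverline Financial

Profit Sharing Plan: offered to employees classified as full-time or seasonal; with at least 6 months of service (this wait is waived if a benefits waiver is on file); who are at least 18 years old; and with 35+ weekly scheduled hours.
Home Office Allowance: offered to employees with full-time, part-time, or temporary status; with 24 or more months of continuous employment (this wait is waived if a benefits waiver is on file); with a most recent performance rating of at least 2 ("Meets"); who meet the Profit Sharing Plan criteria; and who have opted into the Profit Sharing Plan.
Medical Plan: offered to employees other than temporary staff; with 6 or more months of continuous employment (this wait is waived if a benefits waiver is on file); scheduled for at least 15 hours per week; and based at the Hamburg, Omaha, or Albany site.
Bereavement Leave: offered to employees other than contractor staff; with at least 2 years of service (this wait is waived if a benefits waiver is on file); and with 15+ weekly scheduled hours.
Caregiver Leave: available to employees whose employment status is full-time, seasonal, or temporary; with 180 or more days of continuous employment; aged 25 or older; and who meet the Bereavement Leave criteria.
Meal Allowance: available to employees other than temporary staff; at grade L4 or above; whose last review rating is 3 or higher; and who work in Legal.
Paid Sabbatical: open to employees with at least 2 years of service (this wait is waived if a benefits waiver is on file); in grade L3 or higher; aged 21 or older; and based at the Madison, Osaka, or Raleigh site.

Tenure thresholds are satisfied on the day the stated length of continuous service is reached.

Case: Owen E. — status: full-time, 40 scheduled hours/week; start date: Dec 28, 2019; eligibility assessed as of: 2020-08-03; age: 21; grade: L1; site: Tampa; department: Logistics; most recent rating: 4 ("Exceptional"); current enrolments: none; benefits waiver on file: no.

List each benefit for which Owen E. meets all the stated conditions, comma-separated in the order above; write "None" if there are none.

Service from Dec 28, 2019 to 2020-08-03: 219 days.
Profit Sharing Plan — status full-time ✓; no waiver, service 219 days ≥ 6 months (≈180 days) ✓; age 21 ≥ 18 ✓; 40 hrs/wk ≥ 35 ✓ → eligible.
Home Office Allowance — status full-time ✓; no waiver, service 219 days < 24 months (≈720 days) ✗ → not eligible.
Medical Plan — status full-time ✓ (not excluded); no waiver, service 219 days ≥ 6 months (≈180 days) ✓; 40 hrs/wk ≥ 15 ✓; site Tampa ✗ (not Hamburg, Omaha, or Albany) → not eligible.
Bereavement Leave — status full-time ✓ (not excluded); no waiver, service 219 days < 2 years (≈730 days) ✗ → not eligible.
Caregiver Leave — status full-time ✓; service 219 days ≥ 180 days ✓; age 21 < 25 ✗ → not eligible.
Meal Allowance — status full-time ✓ (not excluded); grade L1 < L4 ✗ → not eligible.
Paid Sabbatical — no waiver, service 219 days < 2 years (≈730 days) ✗ → not eligible.

Profit Sharing Plan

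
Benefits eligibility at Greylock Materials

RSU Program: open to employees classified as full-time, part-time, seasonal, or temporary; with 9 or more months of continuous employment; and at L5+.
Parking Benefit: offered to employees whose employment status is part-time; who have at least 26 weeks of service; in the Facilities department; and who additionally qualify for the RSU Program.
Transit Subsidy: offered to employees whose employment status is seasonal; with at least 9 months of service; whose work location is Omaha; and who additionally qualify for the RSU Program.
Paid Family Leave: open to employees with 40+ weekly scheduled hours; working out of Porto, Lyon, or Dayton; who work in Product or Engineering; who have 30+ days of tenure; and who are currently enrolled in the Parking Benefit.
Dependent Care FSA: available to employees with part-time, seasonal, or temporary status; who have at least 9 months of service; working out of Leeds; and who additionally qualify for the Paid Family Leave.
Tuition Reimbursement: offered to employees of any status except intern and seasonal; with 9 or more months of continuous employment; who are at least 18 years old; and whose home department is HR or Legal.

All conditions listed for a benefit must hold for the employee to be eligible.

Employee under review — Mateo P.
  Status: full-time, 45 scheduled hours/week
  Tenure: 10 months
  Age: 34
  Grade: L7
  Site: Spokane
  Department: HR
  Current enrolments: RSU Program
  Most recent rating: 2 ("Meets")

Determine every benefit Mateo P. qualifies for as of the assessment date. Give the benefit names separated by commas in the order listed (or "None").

RSU Program — status full-time ✓; service 10 months ≥ 9 months ✓; grade L7 ≥ L5 ✓ → eligible.
Parking Benefit — status full-time ✗ (requires part-time) → not eligible.
Transit Subsidy — status full-time ✗ (requires seasonal) → not eligible.
Paid Family Leave — 45 hrs/wk ≥ 40 ✓; site Spokane ✗ (not Porto, Lyon, or Dayton) → not eligible.
Dependent Care FSA — status full-time ✗ (requires part-time, seasonal, or temporary) → not eligible.
Tuition Reimbursement — status full-time ✓ (not excluded); service 10 months ≥ 9 months ✓; age 34 ≥ 18 ✓; dept HR ✓ → eligible.

RSU Program, Tuition Reimbursement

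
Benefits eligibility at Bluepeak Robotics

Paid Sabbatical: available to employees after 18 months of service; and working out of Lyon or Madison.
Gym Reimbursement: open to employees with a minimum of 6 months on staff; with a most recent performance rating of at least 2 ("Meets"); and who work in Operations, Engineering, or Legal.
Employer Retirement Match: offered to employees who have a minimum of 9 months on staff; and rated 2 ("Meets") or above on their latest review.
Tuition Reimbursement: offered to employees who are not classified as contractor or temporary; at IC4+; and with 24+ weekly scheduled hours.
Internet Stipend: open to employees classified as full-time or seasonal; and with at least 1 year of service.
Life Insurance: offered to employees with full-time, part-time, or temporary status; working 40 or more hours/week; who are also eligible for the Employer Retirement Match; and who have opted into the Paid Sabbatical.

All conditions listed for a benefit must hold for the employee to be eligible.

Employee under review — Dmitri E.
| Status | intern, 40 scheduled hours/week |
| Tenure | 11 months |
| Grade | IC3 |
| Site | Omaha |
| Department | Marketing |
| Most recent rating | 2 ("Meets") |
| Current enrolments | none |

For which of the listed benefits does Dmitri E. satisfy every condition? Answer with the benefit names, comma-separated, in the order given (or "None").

Paid Sabbatical — service 11 months < 18 months ✗ → not eligible.
Gym Reimbursement — service 11 months ≥ 6 months ✓; rating 2 ≥ 2 ✓; dept Marketing ✗ → not eligible.
Employer Retirement Match — service 11 months ≥ 9 months ✓; rating 2 ≥ 2 ✓ → eligible.
Tuition Reimbursement — status intern ✓ (not excluded); grade IC3 < IC4 ✗ → not eligible.
Internet Stipend — status intern ✗ (requires full-time or seasonal) → not eligible.
Life Insurance — status intern ✗ (requires full-time, part-time, or temporary) → not eligible.

Employer Retirement Match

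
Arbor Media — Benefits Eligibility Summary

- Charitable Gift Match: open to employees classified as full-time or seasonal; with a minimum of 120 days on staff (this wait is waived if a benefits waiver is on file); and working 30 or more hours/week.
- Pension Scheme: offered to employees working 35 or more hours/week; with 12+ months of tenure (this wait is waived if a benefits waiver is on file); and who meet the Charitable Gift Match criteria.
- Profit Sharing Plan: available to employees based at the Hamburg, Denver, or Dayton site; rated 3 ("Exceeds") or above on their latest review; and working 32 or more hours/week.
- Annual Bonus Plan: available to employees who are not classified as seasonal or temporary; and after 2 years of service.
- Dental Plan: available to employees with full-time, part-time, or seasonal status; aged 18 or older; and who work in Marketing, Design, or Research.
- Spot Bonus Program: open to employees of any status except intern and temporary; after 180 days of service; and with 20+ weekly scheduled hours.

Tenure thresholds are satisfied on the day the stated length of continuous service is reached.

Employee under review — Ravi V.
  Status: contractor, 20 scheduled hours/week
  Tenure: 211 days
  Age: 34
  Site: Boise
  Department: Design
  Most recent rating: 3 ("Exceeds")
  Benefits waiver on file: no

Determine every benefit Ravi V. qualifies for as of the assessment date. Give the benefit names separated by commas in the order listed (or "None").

Spot Bonus Program

Charitable Gift Match — status contractor ✗ (requires full-time or seasonal) → not eligible.
Pension Scheme — 20 hrs/wk < 35 ✗ → not eligible.
Profit Sharing Plan — site Boise ✗ (not Hamburg, Denver, or Dayton) → not eligible.
Annual Bonus Plan — status contractor ✓ (not excluded); service 211 days < 2 years (≈730 days) ✗ → not eligible.
Dental Plan — status contractor ✗ (requires full-time, part-time, or seasonal) → not eligible.
Spot Bonus Program — status contractor ✓ (not excluded); service 211 days ≥ 180 days ✓; 20 hrs/wk ≥ 20 ✓ → eligible.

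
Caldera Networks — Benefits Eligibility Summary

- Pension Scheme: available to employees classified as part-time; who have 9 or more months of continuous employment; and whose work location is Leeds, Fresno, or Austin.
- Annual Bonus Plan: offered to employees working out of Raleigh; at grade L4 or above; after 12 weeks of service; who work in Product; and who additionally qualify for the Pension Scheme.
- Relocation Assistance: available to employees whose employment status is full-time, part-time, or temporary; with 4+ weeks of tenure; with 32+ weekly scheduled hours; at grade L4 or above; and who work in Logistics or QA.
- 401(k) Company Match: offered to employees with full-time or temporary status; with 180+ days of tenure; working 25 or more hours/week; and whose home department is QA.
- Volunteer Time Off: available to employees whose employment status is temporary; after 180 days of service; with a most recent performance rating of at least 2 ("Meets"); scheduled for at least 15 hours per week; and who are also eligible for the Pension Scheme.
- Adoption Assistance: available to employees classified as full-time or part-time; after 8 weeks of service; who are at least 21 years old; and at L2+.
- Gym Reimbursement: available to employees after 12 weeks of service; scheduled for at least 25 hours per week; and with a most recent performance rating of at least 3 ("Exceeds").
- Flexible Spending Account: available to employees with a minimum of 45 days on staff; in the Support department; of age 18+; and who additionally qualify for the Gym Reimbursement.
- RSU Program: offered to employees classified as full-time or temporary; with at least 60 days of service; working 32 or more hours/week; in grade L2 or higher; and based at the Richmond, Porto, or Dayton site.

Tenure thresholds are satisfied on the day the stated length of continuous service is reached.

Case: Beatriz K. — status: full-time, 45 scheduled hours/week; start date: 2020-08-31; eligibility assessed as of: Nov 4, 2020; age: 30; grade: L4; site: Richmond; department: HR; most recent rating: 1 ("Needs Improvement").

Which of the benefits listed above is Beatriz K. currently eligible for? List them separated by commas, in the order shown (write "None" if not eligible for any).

Adoption Assistance, RSU Program

Service from 2020-08-31 to Nov 4, 2020: 65 days.
Pension Scheme — status full-time ✗ (requires part-time) → not eligible.
Annual Bonus Plan — site Richmond ✗ (not Raleigh) → not eligible.
Relocation Assistance — status full-time ✓; service 65 days ≥ 4 weeks (≈28 days) ✓; 45 hrs/wk ≥ 32 ✓; grade L4 ≥ L4 ✓; dept HR ✗ → not eligible.
401(k) Company Match — status full-time ✓; service 65 days < 180 days ✗ → not eligible.
Volunteer Time Off — status full-time ✗ (requires temporary) → not eligible.
Adoption Assistance — status full-time ✓; service 65 days ≥ 8 weeks (≈56 days) ✓; age 30 ≥ 21 ✓; grade L4 ≥ L2 ✓ → eligible.
Gym Reimbursement — service 65 days < 12 weeks (≈84 days) ✗ → not eligible.
Flexible Spending Account — service 65 days ≥ 45 days ✓; dept HR ✗ → not eligible.
RSU Program — status full-time ✓; service 65 days ≥ 60 days ✓; 45 hrs/wk ≥ 32 ✓; grade L4 ≥ L2 ✓; site Richmond ✓ → eligible.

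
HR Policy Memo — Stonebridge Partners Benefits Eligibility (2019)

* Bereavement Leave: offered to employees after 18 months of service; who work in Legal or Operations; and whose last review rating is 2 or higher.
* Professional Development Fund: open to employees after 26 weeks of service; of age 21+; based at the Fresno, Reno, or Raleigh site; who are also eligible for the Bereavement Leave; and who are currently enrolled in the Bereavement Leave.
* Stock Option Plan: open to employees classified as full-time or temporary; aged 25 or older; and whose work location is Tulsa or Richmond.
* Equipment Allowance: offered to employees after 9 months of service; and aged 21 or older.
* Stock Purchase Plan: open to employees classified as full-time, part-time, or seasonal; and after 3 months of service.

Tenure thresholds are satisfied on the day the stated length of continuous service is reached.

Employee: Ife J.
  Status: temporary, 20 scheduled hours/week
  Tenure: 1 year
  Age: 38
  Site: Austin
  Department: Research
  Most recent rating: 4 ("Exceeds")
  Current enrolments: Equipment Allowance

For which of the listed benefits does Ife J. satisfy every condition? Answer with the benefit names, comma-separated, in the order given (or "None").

Equipment Allowance

Bereavement Leave — service 1 year < 18 months (≈540 days) ✗ → not eligible.
Professional Development Fund — service 1 year ≥ 26 weeks (≈182 days) ✓; age 38 ≥ 21 ✓; site Austin ✗ (not Fresno, Reno, or Raleigh) → not eligible.
Stock Option Plan — status temporary ✓; age 38 ≥ 25 ✓; site Austin ✗ (not Tulsa or Richmond) → not eligible.
Equipment Allowance — service 1 year ≥ 9 months (≈270 days) ✓; age 38 ≥ 21 ✓ → eligible.
Stock Purchase Plan — status temporary ✗ (requires full-time, part-time, or seasonal) → not eligible.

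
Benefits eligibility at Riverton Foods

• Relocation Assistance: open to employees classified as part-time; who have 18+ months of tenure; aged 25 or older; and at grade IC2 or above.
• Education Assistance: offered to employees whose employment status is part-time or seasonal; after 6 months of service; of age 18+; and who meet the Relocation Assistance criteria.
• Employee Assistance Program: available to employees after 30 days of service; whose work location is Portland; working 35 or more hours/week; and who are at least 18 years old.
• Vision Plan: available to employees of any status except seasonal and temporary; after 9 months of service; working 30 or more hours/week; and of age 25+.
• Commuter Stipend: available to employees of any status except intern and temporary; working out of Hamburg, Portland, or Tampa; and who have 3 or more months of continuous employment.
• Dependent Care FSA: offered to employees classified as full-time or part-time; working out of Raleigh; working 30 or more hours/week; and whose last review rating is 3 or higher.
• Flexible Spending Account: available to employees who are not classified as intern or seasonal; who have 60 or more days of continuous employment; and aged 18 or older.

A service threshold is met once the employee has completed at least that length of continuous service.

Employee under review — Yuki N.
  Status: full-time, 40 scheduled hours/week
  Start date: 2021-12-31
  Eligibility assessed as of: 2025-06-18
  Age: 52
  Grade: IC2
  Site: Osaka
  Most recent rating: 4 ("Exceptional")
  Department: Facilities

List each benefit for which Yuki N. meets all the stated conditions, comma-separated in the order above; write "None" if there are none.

Service from 2021-12-31 to 2025-06-18: 1265 days.
Relocation Assistance — status full-time ✗ (requires part-time) → not eligible.
Education Assistance — status full-time ✗ (requires part-time or seasonal) → not eligible.
Employee Assistance Program — service 1265 days ≥ 30 days ✓; site Osaka ✗ (not Portland) → not eligible.
Vision Plan — status full-time ✓ (not excluded); service 1265 days ≥ 9 months (≈270 days) ✓; 40 hrs/wk ≥ 30 ✓; age 52 ≥ 25 ✓ → eligible.
Commuter Stipend — status full-time ✓ (not excluded); site Osaka ✗ (not Hamburg, Portland, or Tampa) → not eligible.
Dependent Care FSA — status full-time ✓; site Osaka ✗ (not Raleigh) → not eligible.
Flexible Spending Account — status full-time ✓ (not excluded); service 1265 days ≥ 60 days ✓; age 52 ≥ 18 ✓ → eligible.

Vision Plan, Flexible Spending Account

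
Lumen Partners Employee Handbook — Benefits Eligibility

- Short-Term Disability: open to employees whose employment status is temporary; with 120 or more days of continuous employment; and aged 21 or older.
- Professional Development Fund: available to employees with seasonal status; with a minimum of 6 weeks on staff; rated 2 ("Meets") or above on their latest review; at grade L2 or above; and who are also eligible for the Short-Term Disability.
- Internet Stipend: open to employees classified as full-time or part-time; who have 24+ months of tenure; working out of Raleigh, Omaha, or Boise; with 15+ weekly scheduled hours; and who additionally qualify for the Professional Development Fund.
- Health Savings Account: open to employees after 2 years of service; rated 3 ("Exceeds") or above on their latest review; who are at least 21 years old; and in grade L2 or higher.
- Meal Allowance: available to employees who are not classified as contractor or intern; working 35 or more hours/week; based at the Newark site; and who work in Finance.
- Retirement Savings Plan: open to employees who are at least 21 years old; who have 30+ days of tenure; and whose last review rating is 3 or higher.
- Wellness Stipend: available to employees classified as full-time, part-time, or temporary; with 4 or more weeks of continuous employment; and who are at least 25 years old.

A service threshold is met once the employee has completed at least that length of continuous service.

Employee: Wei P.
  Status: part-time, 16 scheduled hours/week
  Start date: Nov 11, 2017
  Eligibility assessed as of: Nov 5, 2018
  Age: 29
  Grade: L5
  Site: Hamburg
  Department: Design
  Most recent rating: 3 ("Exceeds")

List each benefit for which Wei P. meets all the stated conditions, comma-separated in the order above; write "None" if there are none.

Service from Nov 11, 2017 to Nov 5, 2018: 359 days.
Short-Term Disability — status part-time ✗ (requires temporary) → not eligible.
Professional Development Fund — status part-time ✗ (requires seasonal) → not eligible.
Internet Stipend — status part-time ✓; service 359 days < 24 months (≈720 days) ✗ → not eligible.
Health Savings Account — service 359 days < 2 years (≈730 days) ✗ → not eligible.
Meal Allowance — status part-time ✓ (not excluded); 16 hrs/wk < 35 ✗ → not eligible.
Retirement Savings Plan — age 29 ≥ 21 ✓; service 359 days ≥ 30 days ✓; rating 3 ≥ 3 ✓ → eligible.
Wellness Stipend — status part-time ✓; service 359 days ≥ 4 weeks (≈28 days) ✓; age 29 ≥ 25 ✓ → eligible.

Retirement Savings Plan, Wellness Stipend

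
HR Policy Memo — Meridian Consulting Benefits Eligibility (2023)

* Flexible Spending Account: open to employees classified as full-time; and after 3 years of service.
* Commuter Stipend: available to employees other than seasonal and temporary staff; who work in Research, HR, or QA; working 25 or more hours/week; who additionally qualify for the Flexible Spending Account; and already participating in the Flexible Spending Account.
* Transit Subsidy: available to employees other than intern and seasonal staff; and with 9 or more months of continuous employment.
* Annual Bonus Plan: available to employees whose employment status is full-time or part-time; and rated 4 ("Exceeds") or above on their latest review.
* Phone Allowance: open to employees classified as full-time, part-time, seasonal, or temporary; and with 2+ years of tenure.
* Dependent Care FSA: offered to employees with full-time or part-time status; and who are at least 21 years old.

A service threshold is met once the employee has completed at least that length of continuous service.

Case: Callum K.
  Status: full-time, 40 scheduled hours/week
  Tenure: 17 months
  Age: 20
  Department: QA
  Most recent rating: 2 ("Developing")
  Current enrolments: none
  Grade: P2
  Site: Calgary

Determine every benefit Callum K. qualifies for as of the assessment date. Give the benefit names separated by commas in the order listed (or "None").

Flexible Spending Account — status full-time ✓; service 17 months < 3 years (≈1095 days) ✗ → not eligible.
Commuter Stipend — status full-time ✓ (not excluded); dept QA ✓; 40 hrs/wk ≥ 25 ✓; not eligible for Flexible Spending Account ✗ → not eligible.
Transit Subsidy — status full-time ✓ (not excluded); service 17 months ≥ 9 months ✓ → eligible.
Annual Bonus Plan — status full-time ✓; rating 2 < 4 ✗ → not eligible.
Phone Allowance — status full-time ✓; service 17 months < 2 years (≈730 days) ✗ → not eligible.
Dependent Care FSA — status full-time ✓; age 20 < 21 ✗ → not eligible.

Transit Subsidy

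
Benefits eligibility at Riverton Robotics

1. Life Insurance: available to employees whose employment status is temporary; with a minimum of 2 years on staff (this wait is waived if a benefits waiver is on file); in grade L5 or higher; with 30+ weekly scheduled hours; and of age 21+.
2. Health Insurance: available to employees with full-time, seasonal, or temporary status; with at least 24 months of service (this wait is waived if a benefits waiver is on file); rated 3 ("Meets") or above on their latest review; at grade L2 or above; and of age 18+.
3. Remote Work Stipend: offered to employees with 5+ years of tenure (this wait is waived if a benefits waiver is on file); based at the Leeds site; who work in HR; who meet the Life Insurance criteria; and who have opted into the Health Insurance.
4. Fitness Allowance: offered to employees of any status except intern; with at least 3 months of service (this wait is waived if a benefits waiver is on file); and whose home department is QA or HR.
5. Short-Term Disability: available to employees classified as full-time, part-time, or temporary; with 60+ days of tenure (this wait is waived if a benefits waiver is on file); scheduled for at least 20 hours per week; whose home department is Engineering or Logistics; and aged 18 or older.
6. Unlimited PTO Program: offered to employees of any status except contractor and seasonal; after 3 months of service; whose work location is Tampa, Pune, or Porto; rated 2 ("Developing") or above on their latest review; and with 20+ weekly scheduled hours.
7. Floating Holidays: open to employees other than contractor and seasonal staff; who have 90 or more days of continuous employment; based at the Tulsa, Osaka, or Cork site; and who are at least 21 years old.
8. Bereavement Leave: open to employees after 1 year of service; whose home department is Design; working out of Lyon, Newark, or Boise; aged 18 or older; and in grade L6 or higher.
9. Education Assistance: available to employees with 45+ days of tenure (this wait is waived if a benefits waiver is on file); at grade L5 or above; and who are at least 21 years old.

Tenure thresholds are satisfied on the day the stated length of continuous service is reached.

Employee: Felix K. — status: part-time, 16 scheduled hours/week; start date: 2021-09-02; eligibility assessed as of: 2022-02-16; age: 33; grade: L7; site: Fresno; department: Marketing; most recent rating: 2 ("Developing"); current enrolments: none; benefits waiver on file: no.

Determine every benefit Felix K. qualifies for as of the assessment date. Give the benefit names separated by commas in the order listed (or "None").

Service from 2021-09-02 to 2022-02-16: 167 days.
Life Insurance — status part-time ✗ (requires temporary) → not eligible.
Health Insurance — status part-time ✗ (requires full-time, seasonal, or temporary) → not eligible.
Remote Work Stipend — no waiver, service 167 days < 5 years (≈1825 days) ✗ → not eligible.
Fitness Allowance — status part-time ✓ (not excluded); no waiver, service 167 days ≥ 3 months (≈90 days) ✓; dept Marketing ✗ → not eligible.
Short-Term Disability — status part-time ✓; no waiver, service 167 days ≥ 60 days ✓; 16 hrs/wk < 20 ✗ → not eligible.
Unlimited PTO Program — status part-time ✓ (not excluded); service 167 days ≥ 3 months (≈90 days) ✓; site Fresno ✗ (not Tampa, Pune, or Porto) → not eligible.
Floating Holidays — status part-time ✓ (not excluded); service 167 days ≥ 90 days ✓; site Fresno ✗ (not Tulsa, Osaka, or Cork) → not eligible.
Bereavement Leave — service 167 days < 1 year (≈365 days) ✗ → not eligible.
Education Assistance — no waiver, service 167 days ≥ 45 days ✓; grade L7 ≥ L5 ✓; age 33 ≥ 21 ✓ → eligible.

Education Assistance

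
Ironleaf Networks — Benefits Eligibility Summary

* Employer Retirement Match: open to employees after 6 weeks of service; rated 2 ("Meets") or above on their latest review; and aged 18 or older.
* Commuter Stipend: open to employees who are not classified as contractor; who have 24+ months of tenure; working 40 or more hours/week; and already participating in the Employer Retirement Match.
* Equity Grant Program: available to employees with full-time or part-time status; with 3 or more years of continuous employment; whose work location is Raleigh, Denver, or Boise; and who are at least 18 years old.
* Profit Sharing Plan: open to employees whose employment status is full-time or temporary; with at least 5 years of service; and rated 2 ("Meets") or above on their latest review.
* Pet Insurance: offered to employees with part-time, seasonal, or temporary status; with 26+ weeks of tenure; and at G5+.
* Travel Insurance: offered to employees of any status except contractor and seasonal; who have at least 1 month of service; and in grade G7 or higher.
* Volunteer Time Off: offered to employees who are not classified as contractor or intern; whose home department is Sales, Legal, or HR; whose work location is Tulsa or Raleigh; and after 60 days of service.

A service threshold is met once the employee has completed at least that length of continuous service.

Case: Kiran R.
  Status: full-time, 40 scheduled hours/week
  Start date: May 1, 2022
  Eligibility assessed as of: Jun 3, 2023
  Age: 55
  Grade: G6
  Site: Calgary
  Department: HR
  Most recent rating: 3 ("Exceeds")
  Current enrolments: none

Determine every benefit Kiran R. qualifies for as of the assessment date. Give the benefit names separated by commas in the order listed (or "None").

Service from May 1, 2022 to Jun 3, 2023: 398 days.
Employer Retirement Match — service 398 days ≥ 6 weeks (≈42 days) ✓; rating 3 ≥ 2 ✓; age 55 ≥ 18 ✓ → eligible.
Commuter Stipend — status full-time ✓ (not excluded); service 398 days < 24 months (≈720 days) ✗ → not eligible.
Equity Grant Program — status full-time ✓; service 398 days < 3 years (≈1095 days) ✗ → not eligible.
Profit Sharing Plan — status full-time ✓; service 398 days < 5 years (≈1825 days) ✗ → not eligible.
Pet Insurance — status full-time ✗ (requires part-time, seasonal, or temporary) → not eligible.
Travel Insurance — status full-time ✓ (not excluded); service 398 days ≥ 1 month (≈30 days) ✓; grade G6 < G7 ✗ → not eligible.
Volunteer Time Off — status full-time ✓ (not excluded); dept HR ✓; site Calgary ✗ (not Tulsa or Raleigh) → not eligible.

Employer Retirement Match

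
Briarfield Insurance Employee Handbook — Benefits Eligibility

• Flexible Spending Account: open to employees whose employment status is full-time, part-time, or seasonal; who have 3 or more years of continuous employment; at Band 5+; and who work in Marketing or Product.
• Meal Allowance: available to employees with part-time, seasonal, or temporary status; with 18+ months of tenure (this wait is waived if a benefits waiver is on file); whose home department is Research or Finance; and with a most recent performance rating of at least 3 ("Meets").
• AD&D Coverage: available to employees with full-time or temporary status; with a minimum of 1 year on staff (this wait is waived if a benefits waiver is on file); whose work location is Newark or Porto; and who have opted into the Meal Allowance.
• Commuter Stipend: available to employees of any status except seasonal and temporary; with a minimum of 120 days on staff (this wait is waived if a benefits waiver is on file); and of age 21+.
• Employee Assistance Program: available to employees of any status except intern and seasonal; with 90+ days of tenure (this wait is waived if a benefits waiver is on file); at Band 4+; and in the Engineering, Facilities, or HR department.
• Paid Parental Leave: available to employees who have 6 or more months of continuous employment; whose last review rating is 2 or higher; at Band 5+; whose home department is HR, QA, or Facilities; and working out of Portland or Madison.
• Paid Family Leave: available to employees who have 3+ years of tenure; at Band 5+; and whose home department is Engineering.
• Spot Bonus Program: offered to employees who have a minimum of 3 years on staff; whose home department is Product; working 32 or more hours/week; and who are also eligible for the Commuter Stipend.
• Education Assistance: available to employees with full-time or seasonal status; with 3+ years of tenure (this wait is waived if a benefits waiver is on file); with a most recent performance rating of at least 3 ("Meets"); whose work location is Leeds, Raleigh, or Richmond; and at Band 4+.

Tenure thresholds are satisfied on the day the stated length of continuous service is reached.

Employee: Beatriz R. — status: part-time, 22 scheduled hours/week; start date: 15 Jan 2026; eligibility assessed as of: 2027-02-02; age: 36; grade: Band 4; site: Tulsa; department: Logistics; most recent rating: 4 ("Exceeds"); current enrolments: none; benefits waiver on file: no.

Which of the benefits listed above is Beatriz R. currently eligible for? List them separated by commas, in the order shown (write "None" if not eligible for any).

Commuter Stipend

Service from 15 Jan 2026 to 2027-02-02: 383 days.
Flexible Spending Account — status part-time ✓; service 383 days < 3 years (≈1095 days) ✗ → not eligible.
Meal Allowance — status part-time ✓; no waiver, service 383 days < 18 months (≈540 days) ✗ → not eligible.
AD&D Coverage — status part-time ✗ (requires full-time or temporary) → not eligible.
Commuter Stipend — status part-time ✓ (not excluded); no waiver, service 383 days ≥ 120 days ✓; age 36 ≥ 21 ✓ → eligible.
Employee Assistance Program — status part-time ✓ (not excluded); no waiver, service 383 days ≥ 90 days ✓; grade Band 4 ≥ Band 4 ✓; dept Logistics ✗ → not eligible.
Paid Parental Leave — service 383 days ≥ 6 months (≈180 days) ✓; rating 4 ≥ 2 ✓; grade Band 4 < Band 5 ✗ → not eligible.
Paid Family Leave — service 383 days < 3 years (≈1095 days) ✗ → not eligible.
Spot Bonus Program — service 383 days < 3 years (≈1095 days) ✗ → not eligible.
Education Assistance — status part-time ✗ (requires full-time or seasonal) → not eligible.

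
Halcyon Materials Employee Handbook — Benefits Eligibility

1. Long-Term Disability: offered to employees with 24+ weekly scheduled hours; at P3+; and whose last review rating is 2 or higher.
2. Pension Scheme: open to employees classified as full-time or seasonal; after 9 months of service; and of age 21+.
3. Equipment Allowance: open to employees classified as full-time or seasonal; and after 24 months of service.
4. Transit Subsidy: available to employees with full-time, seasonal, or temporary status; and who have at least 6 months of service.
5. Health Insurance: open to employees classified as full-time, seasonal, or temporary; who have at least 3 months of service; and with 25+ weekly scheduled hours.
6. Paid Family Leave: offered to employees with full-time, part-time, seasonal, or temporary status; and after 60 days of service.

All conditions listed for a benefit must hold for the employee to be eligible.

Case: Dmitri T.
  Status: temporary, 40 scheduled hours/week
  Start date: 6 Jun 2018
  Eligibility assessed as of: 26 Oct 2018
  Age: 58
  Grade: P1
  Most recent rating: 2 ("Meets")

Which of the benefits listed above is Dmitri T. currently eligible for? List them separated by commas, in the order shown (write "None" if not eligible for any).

Health Insurance, Paid Family Leave

Service from 6 Jun 2018 to 26 Oct 2018: 142 days.
Long-Term Disability — 40 hrs/wk ≥ 24 ✓; grade P1 < P3 ✗ → not eligible.
Pension Scheme — status temporary ✗ (requires full-time or seasonal) → not eligible.
Equipment Allowance — status temporary ✗ (requires full-time or seasonal) → not eligible.
Transit Subsidy — status temporary ✓; service 142 days < 6 months (≈180 days) ✗ → not eligible.
Health Insurance — status temporary ✓; service 142 days ≥ 3 months (≈90 days) ✓; 40 hrs/wk ≥ 25 ✓ → eligible.
Paid Family Leave — status temporary ✓; service 142 days ≥ 60 days ✓ → eligible.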